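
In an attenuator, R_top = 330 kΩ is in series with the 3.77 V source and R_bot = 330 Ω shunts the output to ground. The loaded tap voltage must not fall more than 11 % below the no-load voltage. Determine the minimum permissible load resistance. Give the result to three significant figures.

R_L(min) ≈ 2.67 kΩ

Output resistance R_th = R_top‖R_bot = (330000 × 330)/330300 = 329.7 Ω.
The fractional drop is R_th/(R_th + R_L); requiring this ≤ 0.110 gives R_L ≥ R_th(1/0.110 − 1) = 329.7 × 8.091 = 2.67 kΩ.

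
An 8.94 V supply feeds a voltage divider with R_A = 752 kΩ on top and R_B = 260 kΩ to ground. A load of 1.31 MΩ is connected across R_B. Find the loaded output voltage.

The load sits in parallel with R_B: R_B‖R_L = (260 × 1310) / (260 + 1310) = 216.9 kΩ.
V_out = 8.94 × 216.9 / (752 + 216.9) = 8.94 × 216.9/968.9 = 2.00 V.
(Unloaded it would have been 2.30 V.)

V_out ≈ 2.00 V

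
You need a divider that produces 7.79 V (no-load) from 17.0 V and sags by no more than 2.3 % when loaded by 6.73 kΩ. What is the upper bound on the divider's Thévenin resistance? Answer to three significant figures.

R_th ≤ 158 Ω

Loading drop = R_th/(R_th + R_L) ≤ 0.0230, so R_th ≤ R_L · ε/(1−ε) = 6.73 kΩ × 0.0230/0.9770 = 158 Ω.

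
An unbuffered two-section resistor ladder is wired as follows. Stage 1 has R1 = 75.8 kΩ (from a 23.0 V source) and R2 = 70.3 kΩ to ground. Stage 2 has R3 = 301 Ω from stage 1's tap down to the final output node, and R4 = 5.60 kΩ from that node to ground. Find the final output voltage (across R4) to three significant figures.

Stage 2 presents R3+R4 = 5901 Ω as a load on stage 1's tap.
Stage 1's lower leg becomes R2‖(R3+R4) = 5444 Ω, so V_mid = 23.0 × 5444/81240 = 1.541 V.
Stage 2 is itself unloaded: V_out = V_mid × R4/(R3+R4) = 1.541 × 5600/5901 = 1.46 V.

V_out ≈ 1.46 V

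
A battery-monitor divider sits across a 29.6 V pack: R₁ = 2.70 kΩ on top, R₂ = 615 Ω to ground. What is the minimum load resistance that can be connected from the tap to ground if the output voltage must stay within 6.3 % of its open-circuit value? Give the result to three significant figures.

R_L(min) ≈ 7.45 kΩ

Output resistance R_th = R₁‖R₂ = (2700 × 615)/3315 = 500.9 Ω.
The fractional drop is R_th/(R_th + R_L); requiring this ≤ 0.0630 gives R_L ≥ R_th(1/0.0630 − 1) = 500.9 × 14.87 = 7.45 kΩ.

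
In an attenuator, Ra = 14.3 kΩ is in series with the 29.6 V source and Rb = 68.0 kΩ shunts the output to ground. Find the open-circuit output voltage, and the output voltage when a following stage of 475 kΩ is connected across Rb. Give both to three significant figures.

Open-circuit: V = 29.6 × 68.0/(14.3 + 68.0) = 24.5 V.
With the load, Rb becomes Rb‖R_L = 59.48 kΩ, so V = 29.6 × 59.48/73.78 = 23.9 V.

Unloaded: 24.5 V; loaded: 23.9 V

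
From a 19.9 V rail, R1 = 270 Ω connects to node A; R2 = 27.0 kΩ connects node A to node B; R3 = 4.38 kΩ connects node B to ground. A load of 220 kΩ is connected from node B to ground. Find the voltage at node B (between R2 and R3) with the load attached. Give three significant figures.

V ≈ 2.71 V

At node B, R3 is in parallel with the load: R3‖R_L = 4295 Ω.
Below node A the resistance is R2 + (R3‖R_L) = 31290 Ω, so V_A = 19.9 × 31290/31560 = 19.73 V.
Then V_B = V_A × (R3‖R_L)/(R2 + R3‖R_L) = 19.73 × 4295/31290 = 2.71 V.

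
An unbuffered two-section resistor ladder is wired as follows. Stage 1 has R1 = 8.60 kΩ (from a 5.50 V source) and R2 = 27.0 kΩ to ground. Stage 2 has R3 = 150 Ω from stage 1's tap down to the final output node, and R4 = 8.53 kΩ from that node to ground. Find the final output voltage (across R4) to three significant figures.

Stage 2 presents R3+R4 = 8680 Ω as a load on stage 1's tap.
Stage 1's lower leg becomes R2‖(R3+R4) = 6568 Ω, so V_mid = 5.50 × 6568/15170 = 2.382 V.
Stage 2 is itself unloaded: V_out = V_mid × R4/(R3+R4) = 2.382 × 8530/8680 = 2.34 V.

V_out ≈ 2.34 V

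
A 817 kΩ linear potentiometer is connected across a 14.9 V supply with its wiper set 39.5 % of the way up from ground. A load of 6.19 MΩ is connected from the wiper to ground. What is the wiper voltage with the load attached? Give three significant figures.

The wiper splits the pot into (1−α)R = 494.3 kΩ above and αR = 322.7 kΩ below.
Lower section ‖ load = 306.7 kΩ.
V_wiper = 14.9 × 306.7/(494.3 + 306.7) = 5.71 V.

V ≈ 5.71 V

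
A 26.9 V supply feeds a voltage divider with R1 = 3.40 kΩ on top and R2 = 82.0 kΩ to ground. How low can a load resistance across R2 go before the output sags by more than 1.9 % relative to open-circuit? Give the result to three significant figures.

R_L(min) ≈ 169 kΩ

Output resistance R_th = R1‖R2 = (3.40 × 82.0)/85.40 = 3.265 kΩ.
The fractional drop is R_th/(R_th + R_L); requiring this ≤ 0.0190 gives R_L ≥ R_th(1/0.0190 − 1) = 3.265 × 51.63 = 169 kΩ.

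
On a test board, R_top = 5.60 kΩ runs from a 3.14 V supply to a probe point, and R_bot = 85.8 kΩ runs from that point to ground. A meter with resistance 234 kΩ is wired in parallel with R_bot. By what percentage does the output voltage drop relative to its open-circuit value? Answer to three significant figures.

The divider's output (Thévenin) resistance is R_top‖R_bot = 5.257 kΩ.
Fractional drop under load = R_th/(R_th + R_L) = 5.257 / (5.257 + 234) = 0.02197.
So the output falls by 2.20 %.

2.20 %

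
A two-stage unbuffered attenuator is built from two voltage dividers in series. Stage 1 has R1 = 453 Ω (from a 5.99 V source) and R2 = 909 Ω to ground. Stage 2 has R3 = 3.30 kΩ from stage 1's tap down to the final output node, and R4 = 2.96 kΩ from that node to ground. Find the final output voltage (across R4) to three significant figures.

Stage 2 presents R3+R4 = 6260 Ω as a load on stage 1's tap.
Stage 1's lower leg becomes R2‖(R3+R4) = 793.7 Ω, so V_mid = 5.99 × 793.7/1247 = 3.814 V.
Stage 2 is itself unloaded: V_out = V_mid × R4/(R3+R4) = 3.814 × 2960/6260 = 1.80 V.

V_out ≈ 1.80 V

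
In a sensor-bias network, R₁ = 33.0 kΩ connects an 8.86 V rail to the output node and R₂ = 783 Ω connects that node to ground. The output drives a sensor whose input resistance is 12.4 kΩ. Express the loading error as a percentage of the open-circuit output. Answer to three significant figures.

The divider's output (Thévenin) resistance is R₁‖R₂ = 764.9 Ω.
Fractional drop under load = R_th/(R_th + R_L) = 764.9 / (764.9 + 12400) = 0.05810.
So the output falls by 5.81 %.

5.81 %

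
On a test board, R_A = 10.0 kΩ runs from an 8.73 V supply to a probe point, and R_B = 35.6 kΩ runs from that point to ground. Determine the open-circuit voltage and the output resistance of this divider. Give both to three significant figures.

V_th = 6.82 V, R_th = 7.81 kΩ

V_th is the open-circuit tap voltage: 8.73 × 35.6/(10.0 + 35.6) = 6.82 V.
With the supply zeroed, R_A and R_B appear in parallel from the tap: R_th = R_A‖R_B = (10.0 × 35.6)/45.60 = 7.81 kΩ.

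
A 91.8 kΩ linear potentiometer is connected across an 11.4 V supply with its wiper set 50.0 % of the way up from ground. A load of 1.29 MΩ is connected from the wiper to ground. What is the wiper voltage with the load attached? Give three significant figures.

The wiper splits the pot into (1−α)R = 45.90 kΩ above and αR = 45.90 kΩ below.
Lower section ‖ load = 44.32 kΩ.
V_wiper = 11.4 × 44.32/(45.90 + 44.32) = 5.60 V.

V ≈ 5.60 V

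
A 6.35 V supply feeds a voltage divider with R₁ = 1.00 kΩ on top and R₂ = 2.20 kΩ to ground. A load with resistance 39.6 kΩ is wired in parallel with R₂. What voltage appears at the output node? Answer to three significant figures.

The load sits in parallel with R₂: R₂‖R_L = (2.20 × 39.6) / (2.20 + 39.6) = 2.084 kΩ.
V_out = 6.35 × 2.084 / (1.00 + 2.084) = 6.35 × 2.084/3.084 = 4.29 V.
(Unloaded it would have been 4.37 V.)

V_out ≈ 4.29 V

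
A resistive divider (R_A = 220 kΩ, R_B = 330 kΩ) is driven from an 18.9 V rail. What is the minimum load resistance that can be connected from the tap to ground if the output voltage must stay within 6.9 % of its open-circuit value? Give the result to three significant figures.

R_L(min) ≈ 1.78 MΩ

Output resistance R_th = R_A‖R_B = (220 × 330)/550.0 = 132.0 kΩ.
The fractional drop is R_th/(R_th + R_L); requiring this ≤ 0.0690 gives R_L ≥ R_th(1/0.0690 − 1) = 132.0 × 13.49 = 1.78 MΩ.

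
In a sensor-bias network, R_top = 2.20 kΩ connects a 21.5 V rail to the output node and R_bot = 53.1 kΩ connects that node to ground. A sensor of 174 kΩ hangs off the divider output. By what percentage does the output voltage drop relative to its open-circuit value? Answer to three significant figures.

1.20 %

The divider's output (Thévenin) resistance is R_top‖R_bot = 2.112 kΩ.
Fractional drop under load = R_th/(R_th + R_L) = 2.112 / (2.112 + 174) = 0.01200.
So the output falls by 1.20 %.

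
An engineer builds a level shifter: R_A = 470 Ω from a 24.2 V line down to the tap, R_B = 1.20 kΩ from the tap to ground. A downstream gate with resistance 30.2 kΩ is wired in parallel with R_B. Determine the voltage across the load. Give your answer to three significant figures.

V_out ≈ 17.2 V

The load sits in parallel with R_B: R_B‖R_L = (1200 × 30200) / (1200 + 30200) = 1154 Ω.
V_out = 24.2 × 1154 / (470 + 1154) = 24.2 × 1154/1624 = 17.2 V.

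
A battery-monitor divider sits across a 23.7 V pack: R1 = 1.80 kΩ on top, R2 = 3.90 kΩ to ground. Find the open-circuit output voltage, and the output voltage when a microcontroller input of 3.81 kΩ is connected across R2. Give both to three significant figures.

Unloaded: 16.2 V; loaded: 12.3 V

Open-circuit: V = 23.7 × 3.90/(1.80 + 3.90) = 16.2 V.
With the load, R2 becomes R2‖R_L = 1.927 kΩ, so V = 23.7 × 1.927/3.727 = 12.3 V.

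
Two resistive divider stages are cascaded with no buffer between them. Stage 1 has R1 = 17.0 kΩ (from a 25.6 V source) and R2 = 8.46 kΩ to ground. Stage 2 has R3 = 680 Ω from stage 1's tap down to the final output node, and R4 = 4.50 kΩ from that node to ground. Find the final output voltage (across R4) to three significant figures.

V_out ≈ 3.53 V

Stage 2 presents R3+R4 = 5180 Ω as a load on stage 1's tap.
Stage 1's lower leg becomes R2‖(R3+R4) = 3213 Ω, so V_mid = 25.6 × 3213/20210 = 4.069 V.
Stage 2 is itself unloaded: V_out = V_mid × R4/(R3+R4) = 4.069 × 4500/5180 = 3.53 V.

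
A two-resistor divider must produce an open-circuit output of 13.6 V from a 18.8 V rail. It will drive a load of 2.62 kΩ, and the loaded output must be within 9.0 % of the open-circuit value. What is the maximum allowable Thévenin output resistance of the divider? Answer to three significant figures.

Loading drop = R_th/(R_th + R_L) ≤ 0.0900, so R_th ≤ R_L · ε/(1−ε) = 2.62 kΩ × 0.0900/0.9100 = 259 Ω.
(Any R1, R2 with R2/(R1+R2) = 0.723 and R1‖R2 ≤ 259 Ω will meet the spec.)

R_th ≤ 259 Ω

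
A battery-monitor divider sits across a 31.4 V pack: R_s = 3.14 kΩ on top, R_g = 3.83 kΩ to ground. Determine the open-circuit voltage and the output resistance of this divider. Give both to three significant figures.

V_th = 17.3 V, R_th = 1.73 kΩ

V_th is the open-circuit tap voltage: 31.4 × 3.83/(3.14 + 3.83) = 17.3 V.
With the supply zeroed, R_s and R_g appear in parallel from the tap: R_th = R_s‖R_g = (3.14 × 3.83)/6.970 = 1.73 kΩ.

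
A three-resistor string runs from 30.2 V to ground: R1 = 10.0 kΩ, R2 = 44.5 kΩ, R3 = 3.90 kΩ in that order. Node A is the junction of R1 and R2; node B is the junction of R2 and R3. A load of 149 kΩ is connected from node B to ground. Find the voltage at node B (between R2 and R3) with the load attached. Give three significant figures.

At node B, R3 is in parallel with the load: R3‖R_L = 3.801 kΩ.
Below node A the resistance is R2 + (R3‖R_L) = 48.30 kΩ, so V_A = 30.2 × 48.30/58.30 = 25.02 V.
Then V_B = V_A × (R3‖R_L)/(R2 + R3‖R_L) = 25.02 × 3.801/48.30 = 1.97 V.

V ≈ 1.97 V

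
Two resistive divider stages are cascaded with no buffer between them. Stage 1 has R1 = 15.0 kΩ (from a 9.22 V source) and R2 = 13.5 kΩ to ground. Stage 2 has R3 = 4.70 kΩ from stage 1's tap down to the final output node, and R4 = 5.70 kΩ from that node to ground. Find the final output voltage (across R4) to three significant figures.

Stage 2 presents R3+R4 = 10.40 kΩ as a load on stage 1's tap.
Stage 1's lower leg becomes R2‖(R3+R4) = 5.874 kΩ, so V_mid = 9.22 × 5.874/20.87 = 2.595 V.
Stage 2 is itself unloaded: V_out = V_mid × R4/(R3+R4) = 2.595 × 5.70/10.40 = 1.42 V.

V_out ≈ 1.42 V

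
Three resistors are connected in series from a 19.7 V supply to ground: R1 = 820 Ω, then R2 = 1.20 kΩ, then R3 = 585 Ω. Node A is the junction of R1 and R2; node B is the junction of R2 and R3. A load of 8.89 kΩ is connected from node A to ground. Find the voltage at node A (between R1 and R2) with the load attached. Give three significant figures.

V ≈ 12.7 V

Below node A the series string R2+R3 = 1785 Ω sits in parallel with the 8890 Ω load: 1487 Ω.
V_A = 19.7 × 1487/(820 + 1487) = 12.7 V.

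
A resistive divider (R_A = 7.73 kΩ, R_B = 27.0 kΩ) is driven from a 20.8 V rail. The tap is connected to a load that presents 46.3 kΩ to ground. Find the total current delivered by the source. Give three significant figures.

R_B‖R_L = 17.05 kΩ, so the source sees R_A + R_B‖R_L = 24.78 kΩ.
I = 20.8 V / 24.78 kΩ = 0.839 mA.

I ≈ 0.839 mA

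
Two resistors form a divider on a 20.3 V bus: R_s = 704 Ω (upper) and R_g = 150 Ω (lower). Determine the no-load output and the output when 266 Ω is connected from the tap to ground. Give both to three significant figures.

Unloaded: 3.57 V; loaded: 2.43 V

Open-circuit: V = 20.3 × 150/(704 + 150) = 3.57 V.
With the load, R_g becomes R_g‖R_L = 95.91 Ω, so V = 20.3 × 95.91/799.9 = 2.43 V.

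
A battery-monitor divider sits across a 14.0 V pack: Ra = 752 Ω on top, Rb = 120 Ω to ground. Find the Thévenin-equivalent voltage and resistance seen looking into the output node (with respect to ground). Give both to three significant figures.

V_th = 1.93 V, R_th = 103 Ω

V_th is the open-circuit tap voltage: 14.0 × 120/(752 + 120) = 1.93 V.
With the supply zeroed, Ra and Rb appear in parallel from the tap: R_th = Ra‖Rb = (752 × 120)/872.0 = 103 Ω.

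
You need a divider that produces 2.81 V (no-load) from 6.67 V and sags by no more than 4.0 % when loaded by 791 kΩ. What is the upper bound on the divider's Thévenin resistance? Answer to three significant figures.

R_th ≤ 33.0 kΩ

Loading drop = R_th/(R_th + R_L) ≤ 0.0400, so R_th ≤ R_L · ε/(1−ε) = 791 kΩ × 0.0400/0.9600 = 33.0 kΩ.
(Any R1, R2 with R2/(R1+R2) = 0.421 and R1‖R2 ≤ 33.0 kΩ will meet the spec.)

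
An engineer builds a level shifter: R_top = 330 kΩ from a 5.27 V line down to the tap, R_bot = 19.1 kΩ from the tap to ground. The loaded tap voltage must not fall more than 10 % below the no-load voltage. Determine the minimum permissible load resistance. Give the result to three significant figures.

Output resistance R_th = R_top‖R_bot = (330 × 19.1)/349.1 = 18.05 kΩ.
The fractional drop is R_th/(R_th + R_L); requiring this ≤ 0.100 gives R_L ≥ R_th(1/0.100 − 1) = 18.05 × 9.000 = 162 kΩ.

R_L(min) ≈ 162 kΩ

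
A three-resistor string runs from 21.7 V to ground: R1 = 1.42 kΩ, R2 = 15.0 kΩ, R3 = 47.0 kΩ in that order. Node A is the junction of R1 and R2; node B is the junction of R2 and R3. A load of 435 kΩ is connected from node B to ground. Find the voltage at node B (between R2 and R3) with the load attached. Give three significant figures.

At node B, R3 is in parallel with the load: R3‖R_L = 42.42 kΩ.
Below node A the resistance is R2 + (R3‖R_L) = 57.42 kΩ, so V_A = 21.7 × 57.42/58.84 = 21.18 V.
Then V_B = V_A × (R3‖R_L)/(R2 + R3‖R_L) = 21.18 × 42.42/57.42 = 15.6 V.

V ≈ 15.6 V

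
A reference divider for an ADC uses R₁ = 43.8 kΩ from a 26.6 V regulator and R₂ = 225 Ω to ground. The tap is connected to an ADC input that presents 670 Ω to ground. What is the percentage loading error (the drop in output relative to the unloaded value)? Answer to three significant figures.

25.0 %

The divider's output (Thévenin) resistance is R₁‖R₂ = 223.9 Ω.
Fractional drop under load = R_th/(R_th + R_L) = 223.9 / (223.9 + 670) = 0.2504.
So the output falls by 25.0 %.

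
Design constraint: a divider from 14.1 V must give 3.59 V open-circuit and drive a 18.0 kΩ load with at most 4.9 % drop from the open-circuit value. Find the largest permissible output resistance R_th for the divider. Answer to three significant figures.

R_th ≤ 927 Ω

Loading drop = R_th/(R_th + R_L) ≤ 0.0490, so R_th ≤ R_L · ε/(1−ε) = 18.0 kΩ × 0.0490/0.9510 = 927 Ω.
(Any R1, R2 with R2/(R1+R2) = 0.255 and R1‖R2 ≤ 927 Ω will meet the spec.)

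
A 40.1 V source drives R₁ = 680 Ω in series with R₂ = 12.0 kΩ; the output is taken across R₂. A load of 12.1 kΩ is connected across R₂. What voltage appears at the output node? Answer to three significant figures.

V_out ≈ 36.0 V

The load sits in parallel with R₂: R₂‖R_L = (12000 × 12100) / (12000 + 12100) = 6025 Ω.
V_out = 40.1 × 6025 / (680 + 6025) = 40.1 × 6025/6705 = 36.0 V.
(Unloaded it would have been 37.9 V.)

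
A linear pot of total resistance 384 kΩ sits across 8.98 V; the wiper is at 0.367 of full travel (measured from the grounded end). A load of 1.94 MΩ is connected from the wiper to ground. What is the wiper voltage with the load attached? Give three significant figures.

V ≈ 3.15 V

The wiper splits the pot into (1−α)R = 243.1 kΩ above and αR = 140.9 kΩ below.
Lower section ‖ load = 131.4 kΩ.
V_wiper = 8.98 × 131.4/(243.1 + 131.4) = 3.15 V.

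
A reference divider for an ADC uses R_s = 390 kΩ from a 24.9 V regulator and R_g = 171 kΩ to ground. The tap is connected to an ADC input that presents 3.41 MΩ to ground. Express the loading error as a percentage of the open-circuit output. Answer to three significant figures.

3.37 %

The divider's output (Thévenin) resistance is R_s‖R_g = 118.9 kΩ.
Fractional drop under load = R_th/(R_th + R_L) = 118.9 / (118.9 + 3410) = 0.03369.
So the output falls by 3.37 %.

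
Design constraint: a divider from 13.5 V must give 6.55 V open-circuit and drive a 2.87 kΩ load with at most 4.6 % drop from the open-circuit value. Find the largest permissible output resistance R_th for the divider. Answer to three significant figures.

R_th ≤ 138 Ω

Loading drop = R_th/(R_th + R_L) ≤ 0.0460, so R_th ≤ R_L · ε/(1−ε) = 2.87 kΩ × 0.0460/0.9540 = 138 Ω.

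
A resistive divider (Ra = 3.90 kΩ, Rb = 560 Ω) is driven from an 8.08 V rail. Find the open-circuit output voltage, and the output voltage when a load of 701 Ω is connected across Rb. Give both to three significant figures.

Unloaded: 1.01 V; loaded: 0.597 V

Open-circuit: V = 8.08 × 560/(3900 + 560) = 1.01 V.
With the load, Rb becomes Rb‖R_L = 311.3 Ω, so V = 8.08 × 311.3/4211 = 0.597 V.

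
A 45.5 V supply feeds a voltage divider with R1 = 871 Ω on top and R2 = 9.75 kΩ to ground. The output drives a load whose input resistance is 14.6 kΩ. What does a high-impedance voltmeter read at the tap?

The load sits in parallel with R2: R2‖R_L = (9750 × 14600) / (9750 + 14600) = 5846 Ω.
V_out = 45.5 × 5846 / (871 + 5846) = 45.5 × 5846/6717 = 39.6 V.

V_out ≈ 39.6 V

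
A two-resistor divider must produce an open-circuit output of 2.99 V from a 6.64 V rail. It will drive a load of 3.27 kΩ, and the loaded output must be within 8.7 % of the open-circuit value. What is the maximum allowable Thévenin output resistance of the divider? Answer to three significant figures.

Loading drop = R_th/(R_th + R_L) ≤ 0.0870, so R_th ≤ R_L · ε/(1−ε) = 3.27 kΩ × 0.0870/0.9130 = 312 Ω.

R_th ≤ 312 Ω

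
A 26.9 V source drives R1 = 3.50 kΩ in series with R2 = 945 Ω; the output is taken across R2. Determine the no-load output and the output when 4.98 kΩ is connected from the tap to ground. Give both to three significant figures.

Open-circuit: V = 26.9 × 945/(3500 + 945) = 5.72 V.
With the load, R2 becomes R2‖R_L = 794.3 Ω, so V = 26.9 × 794.3/4294 = 4.98 V.

Unloaded: 5.72 V; loaded: 4.98 V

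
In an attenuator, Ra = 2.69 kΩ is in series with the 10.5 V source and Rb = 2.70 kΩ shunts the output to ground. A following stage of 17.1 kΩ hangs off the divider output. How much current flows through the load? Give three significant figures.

I_L ≈ 0.285 mA

Rb‖R_L = 2.332 kΩ; V_out = 10.5 × 2.332/5.022 = 4.876 V.
I_L = V_out / R_L = 4.876 / 17.1 kΩ = 0.285 mA.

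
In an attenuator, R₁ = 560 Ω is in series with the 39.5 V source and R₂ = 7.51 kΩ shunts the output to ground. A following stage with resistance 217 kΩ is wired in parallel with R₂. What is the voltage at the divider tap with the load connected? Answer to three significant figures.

V_out ≈ 36.7 V

The load sits in parallel with R₂: R₂‖R_L = (7510 × 217000) / (7510 + 217000) = 7259 Ω.
V_out = 39.5 × 7259 / (560 + 7259) = 39.5 × 7259/7819 = 36.7 V.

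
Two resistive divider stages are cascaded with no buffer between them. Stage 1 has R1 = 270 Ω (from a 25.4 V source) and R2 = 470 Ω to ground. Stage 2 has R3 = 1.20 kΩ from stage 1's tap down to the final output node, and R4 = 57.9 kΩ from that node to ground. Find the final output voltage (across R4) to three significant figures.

Stage 2 presents R3+R4 = 59100 Ω as a load on stage 1's tap.
Stage 1's lower leg becomes R2‖(R3+R4) = 466.3 Ω, so V_mid = 25.4 × 466.3/736.3 = 16.09 V.
Stage 2 is itself unloaded: V_out = V_mid × R4/(R3+R4) = 16.09 × 57900/59100 = 15.8 V.

V_out ≈ 15.8 V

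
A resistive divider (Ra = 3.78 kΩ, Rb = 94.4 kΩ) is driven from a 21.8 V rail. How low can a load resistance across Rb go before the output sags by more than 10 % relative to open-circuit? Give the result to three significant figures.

R_L(min) ≈ 32.7 kΩ

Output resistance R_th = Ra‖Rb = (3.78 × 94.4)/98.18 = 3.634 kΩ.
The fractional drop is R_th/(R_th + R_L); requiring this ≤ 0.100 gives R_L ≥ R_th(1/0.100 − 1) = 3.634 × 9.000 = 32.7 kΩ.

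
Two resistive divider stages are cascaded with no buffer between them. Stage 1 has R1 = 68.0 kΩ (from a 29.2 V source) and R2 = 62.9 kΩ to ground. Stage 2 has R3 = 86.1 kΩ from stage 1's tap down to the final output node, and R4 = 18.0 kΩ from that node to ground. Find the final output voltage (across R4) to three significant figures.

V_out ≈ 1.85 V

Stage 2 presents R3+R4 = 104.1 kΩ as a load on stage 1's tap.
Stage 1's lower leg becomes R2‖(R3+R4) = 39.21 kΩ, so V_mid = 29.2 × 39.21/107.2 = 10.68 V.
Stage 2 is itself unloaded: V_out = V_mid × R4/(R3+R4) = 10.68 × 18.0/104.1 = 1.85 V.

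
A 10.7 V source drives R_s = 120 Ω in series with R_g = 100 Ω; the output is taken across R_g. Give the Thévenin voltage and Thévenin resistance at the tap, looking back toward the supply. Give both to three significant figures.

V_th is the open-circuit tap voltage: 10.7 × 100/(120 + 100) = 4.86 V.
With the supply zeroed, R_s and R_g appear in parallel from the tap: R_th = R_s‖R_g = (120 × 100)/220.0 = 54.5 Ω.

V_th = 4.86 V, R_th = 54.5 Ω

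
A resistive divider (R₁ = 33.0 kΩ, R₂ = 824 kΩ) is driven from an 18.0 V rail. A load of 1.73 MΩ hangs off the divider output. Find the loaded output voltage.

V_out ≈ 17.0 V

The load sits in parallel with R₂: R₂‖R_L = (824 × 1730) / (824 + 1730) = 558.2 kΩ.
V_out = 18.0 × 558.2 / (33.0 + 558.2) = 18.0 × 558.2/591.2 = 17.0 V.
(Unloaded it would have been 17.3 V.)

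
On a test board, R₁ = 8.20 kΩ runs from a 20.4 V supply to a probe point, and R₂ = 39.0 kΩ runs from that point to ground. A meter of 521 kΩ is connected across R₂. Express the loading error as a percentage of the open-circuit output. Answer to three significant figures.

The divider's output (Thévenin) resistance is R₁‖R₂ = 6.775 kΩ.
Fractional drop under load = R_th/(R_th + R_L) = 6.775 / (6.775 + 521) = 0.01284.
So the output falls by 1.28 %.

1.28 %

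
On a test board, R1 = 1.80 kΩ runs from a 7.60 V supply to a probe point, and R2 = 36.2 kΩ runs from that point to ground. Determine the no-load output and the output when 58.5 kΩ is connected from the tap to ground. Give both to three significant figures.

Open-circuit: V = 7.60 × 36.2/(1.80 + 36.2) = 7.24 V.
With the load, R2 becomes R2‖R_L = 22.36 kΩ, so V = 7.60 × 22.36/24.16 = 7.03 V.

Unloaded: 7.24 V; loaded: 7.03 V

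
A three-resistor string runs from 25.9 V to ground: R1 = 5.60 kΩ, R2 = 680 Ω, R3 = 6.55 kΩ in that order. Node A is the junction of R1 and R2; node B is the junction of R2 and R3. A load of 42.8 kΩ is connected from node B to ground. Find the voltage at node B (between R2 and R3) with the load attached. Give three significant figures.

V ≈ 12.3 V

At node B, R3 is in parallel with the load: R3‖R_L = 5681 Ω.
Below node A the resistance is R2 + (R3‖R_L) = 6361 Ω, so V_A = 25.9 × 6361/11960 = 13.77 V.
Then V_B = V_A × (R3‖R_L)/(R2 + R3‖R_L) = 13.77 × 5681/6361 = 12.3 V.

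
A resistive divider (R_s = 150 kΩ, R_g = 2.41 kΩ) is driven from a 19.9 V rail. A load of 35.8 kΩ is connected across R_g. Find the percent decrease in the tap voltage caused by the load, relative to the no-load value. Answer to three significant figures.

6.21 %

The divider's output (Thévenin) resistance is R_s‖R_g = 2.372 kΩ.
Fractional drop under load = R_th/(R_th + R_L) = 2.372 / (2.372 + 35.8) = 0.06214.
So the output falls by 6.21 %.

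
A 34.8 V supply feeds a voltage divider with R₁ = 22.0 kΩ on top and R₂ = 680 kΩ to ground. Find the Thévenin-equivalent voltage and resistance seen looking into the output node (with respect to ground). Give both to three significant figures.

V_th is the open-circuit tap voltage: 34.8 × 680/(22.0 + 680) = 33.7 V.
With the supply zeroed, R₁ and R₂ appear in parallel from the tap: R_th = R₁‖R₂ = (22.0 × 680)/702.0 = 21.3 kΩ.

V_th = 33.7 V, R_th = 21.3 kΩ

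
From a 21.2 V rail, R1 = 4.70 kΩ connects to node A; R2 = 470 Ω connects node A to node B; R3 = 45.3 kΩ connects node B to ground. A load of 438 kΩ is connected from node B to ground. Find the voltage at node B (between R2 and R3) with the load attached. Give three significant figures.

At node B, R3 is in parallel with the load: R3‖R_L = 41050 Ω.
Below node A the resistance is R2 + (R3‖R_L) = 41520 Ω, so V_A = 21.2 × 41520/46220 = 19.04 V.
Then V_B = V_A × (R3‖R_L)/(R2 + R3‖R_L) = 19.04 × 41050/41520 = 18.8 V.

V ≈ 18.8 V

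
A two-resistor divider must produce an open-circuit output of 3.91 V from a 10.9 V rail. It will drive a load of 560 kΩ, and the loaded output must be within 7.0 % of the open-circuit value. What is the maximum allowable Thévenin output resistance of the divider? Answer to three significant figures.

Loading drop = R_th/(R_th + R_L) ≤ 0.0700, so R_th ≤ R_L · ε/(1−ε) = 560 kΩ × 0.0700/0.9300 = 42.2 kΩ.

R_th ≤ 42.2 kΩ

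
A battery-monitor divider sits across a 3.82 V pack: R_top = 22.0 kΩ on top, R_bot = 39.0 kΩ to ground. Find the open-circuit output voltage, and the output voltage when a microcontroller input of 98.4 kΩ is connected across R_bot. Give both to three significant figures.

Unloaded: 2.44 V; loaded: 2.14 V

Open-circuit: V = 3.82 × 39.0/(22.0 + 39.0) = 2.44 V.
With the load, R_bot becomes R_bot‖R_L = 27.93 kΩ, so V = 3.82 × 27.93/49.93 = 2.14 V.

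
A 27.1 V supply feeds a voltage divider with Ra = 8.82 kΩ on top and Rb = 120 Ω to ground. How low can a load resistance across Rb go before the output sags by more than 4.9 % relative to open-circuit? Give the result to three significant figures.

R_L(min) ≈ 2.30 kΩ

Output resistance R_th = Ra‖Rb = (8820 × 120)/8940 = 118.4 Ω.
The fractional drop is R_th/(R_th + R_L); requiring this ≤ 0.0490 gives R_L ≥ R_th(1/0.0490 − 1) = 118.4 × 19.41 = 2.30 kΩ.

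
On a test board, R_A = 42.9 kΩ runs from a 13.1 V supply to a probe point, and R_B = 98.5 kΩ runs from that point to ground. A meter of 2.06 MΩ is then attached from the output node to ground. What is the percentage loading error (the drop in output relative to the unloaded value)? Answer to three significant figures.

The divider's output (Thévenin) resistance is R_A‖R_B = 29.88 kΩ.
Fractional drop under load = R_th/(R_th + R_L) = 29.88 / (29.88 + 2060) = 0.01430.
So the output falls by 1.43 %.

1.43 %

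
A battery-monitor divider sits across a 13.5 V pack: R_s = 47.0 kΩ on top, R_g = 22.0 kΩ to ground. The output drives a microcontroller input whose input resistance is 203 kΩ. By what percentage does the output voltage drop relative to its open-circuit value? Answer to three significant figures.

6.87 %

The divider's output (Thévenin) resistance is R_s‖R_g = 14.99 kΩ.
Fractional drop under load = R_th/(R_th + R_L) = 14.99 / (14.99 + 203) = 0.06875.
So the output falls by 6.87 %.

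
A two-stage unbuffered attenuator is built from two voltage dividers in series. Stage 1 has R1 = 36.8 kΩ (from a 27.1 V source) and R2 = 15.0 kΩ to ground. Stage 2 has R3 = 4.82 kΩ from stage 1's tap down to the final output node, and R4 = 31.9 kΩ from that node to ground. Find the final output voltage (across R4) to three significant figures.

Stage 2 presents R3+R4 = 36.72 kΩ as a load on stage 1's tap.
Stage 1's lower leg becomes R2‖(R3+R4) = 10.65 kΩ, so V_mid = 27.1 × 10.65/47.45 = 6.082 V.
Stage 2 is itself unloaded: V_out = V_mid × R4/(R3+R4) = 6.082 × 31.9/36.72 = 5.28 V.

V_out ≈ 5.28 V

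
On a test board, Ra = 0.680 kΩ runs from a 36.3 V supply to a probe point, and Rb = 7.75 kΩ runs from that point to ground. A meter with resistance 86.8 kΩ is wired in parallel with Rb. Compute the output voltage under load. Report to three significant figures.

The load sits in parallel with Rb: Rb‖R_L = (7750 × 86800) / (7750 + 86800) = 7115 Ω.
V_out = 36.3 × 7115 / (680 + 7115) = 36.3 × 7115/7795 = 33.1 V.

V_out ≈ 33.1 V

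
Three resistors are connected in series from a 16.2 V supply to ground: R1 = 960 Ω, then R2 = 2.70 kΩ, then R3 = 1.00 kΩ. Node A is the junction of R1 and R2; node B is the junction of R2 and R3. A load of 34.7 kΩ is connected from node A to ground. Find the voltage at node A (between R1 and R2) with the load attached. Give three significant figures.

Below node A the series string R2+R3 = 3700 Ω sits in parallel with the 34700 Ω load: 3343 Ω.
V_A = 16.2 × 3343/(960 + 3343) = 12.6 V.

V ≈ 12.6 V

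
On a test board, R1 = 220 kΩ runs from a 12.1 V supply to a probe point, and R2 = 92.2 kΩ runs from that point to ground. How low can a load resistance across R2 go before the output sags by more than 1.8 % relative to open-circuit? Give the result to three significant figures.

R_L(min) ≈ 3.54 MΩ

Output resistance R_th = R1‖R2 = (220 × 92.2)/312.2 = 64.97 kΩ.
The fractional drop is R_th/(R_th + R_L); requiring this ≤ 0.0180 gives R_L ≥ R_th(1/0.0180 − 1) = 64.97 × 54.56 = 3.54 MΩ.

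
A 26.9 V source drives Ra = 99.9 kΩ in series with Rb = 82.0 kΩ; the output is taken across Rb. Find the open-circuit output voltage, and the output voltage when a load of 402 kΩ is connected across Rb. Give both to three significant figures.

Open-circuit: V = 26.9 × 82.0/(99.9 + 82.0) = 12.1 V.
With the load, Rb becomes Rb‖R_L = 68.11 kΩ, so V = 26.9 × 68.11/168.0 = 10.9 V.

Unloaded: 12.1 V; loaded: 10.9 V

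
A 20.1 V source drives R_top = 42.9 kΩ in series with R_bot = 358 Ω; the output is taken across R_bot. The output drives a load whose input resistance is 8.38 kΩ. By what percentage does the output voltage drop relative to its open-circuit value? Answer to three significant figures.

The divider's output (Thévenin) resistance is R_top‖R_bot = 355.0 Ω.
Fractional drop under load = R_th/(R_th + R_L) = 355.0 / (355.0 + 8380) = 0.04065.
So the output falls by 4.06 %.

4.06 %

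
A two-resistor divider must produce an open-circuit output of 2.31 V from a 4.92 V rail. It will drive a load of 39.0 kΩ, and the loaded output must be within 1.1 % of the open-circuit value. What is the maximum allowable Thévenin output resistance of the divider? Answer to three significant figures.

R_th ≤ 434 Ω

Loading drop = R_th/(R_th + R_L) ≤ 0.0110, so R_th ≤ R_L · ε/(1−ε) = 39.0 kΩ × 0.0110/0.9890 = 434 Ω.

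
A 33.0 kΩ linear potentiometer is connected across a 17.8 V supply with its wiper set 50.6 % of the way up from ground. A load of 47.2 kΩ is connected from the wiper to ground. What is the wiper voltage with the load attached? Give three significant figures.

The wiper splits the pot into (1−α)R = 16.30 kΩ above and αR = 16.70 kΩ below.
Lower section ‖ load = 12.33 kΩ.
V_wiper = 17.8 × 12.33/(16.30 + 12.33) = 7.67 V.

V ≈ 7.67 V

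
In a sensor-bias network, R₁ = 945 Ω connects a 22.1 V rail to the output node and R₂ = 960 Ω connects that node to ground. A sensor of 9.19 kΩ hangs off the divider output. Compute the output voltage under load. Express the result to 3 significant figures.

V_out ≈ 10.6 V

The load sits in parallel with R₂: R₂‖R_L = (960 × 9190) / (960 + 9190) = 869.2 Ω.
V_out = 22.1 × 869.2 / (945 + 869.2) = 22.1 × 869.2/1814 = 10.6 V.
(Unloaded it would have been 11.1 V.)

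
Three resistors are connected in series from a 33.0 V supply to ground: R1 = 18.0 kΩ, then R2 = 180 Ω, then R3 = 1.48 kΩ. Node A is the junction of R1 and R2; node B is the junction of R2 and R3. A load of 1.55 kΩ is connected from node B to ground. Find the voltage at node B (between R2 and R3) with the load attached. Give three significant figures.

V ≈ 1.32 V

At node B, R3 is in parallel with the load: R3‖R_L = 757.1 Ω.
Below node A the resistance is R2 + (R3‖R_L) = 937.1 Ω, so V_A = 33.0 × 937.1/18940 = 1.633 V.
Then V_B = V_A × (R3‖R_L)/(R2 + R3‖R_L) = 1.633 × 757.1/937.1 = 1.32 V.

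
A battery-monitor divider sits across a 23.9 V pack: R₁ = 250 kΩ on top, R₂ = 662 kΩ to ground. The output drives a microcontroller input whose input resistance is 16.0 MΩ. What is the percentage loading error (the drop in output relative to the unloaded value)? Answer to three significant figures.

The divider's output (Thévenin) resistance is R₁‖R₂ = 181.5 kΩ.
Fractional drop under load = R_th/(R_th + R_L) = 181.5 / (181.5 + 16000) = 0.01121.
So the output falls by 1.12 %.

1.12 %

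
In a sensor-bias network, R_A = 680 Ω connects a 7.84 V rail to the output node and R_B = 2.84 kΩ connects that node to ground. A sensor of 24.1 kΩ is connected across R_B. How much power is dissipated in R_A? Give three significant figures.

P ≈ 4.03 mW

Total resistance from the source is R_A + (R_B‖R_L) = 3221 Ω, so I = 7.84/3221 Ω = 2.434 mA.
P = I²·R_A = (2.434 mA)² × 680 Ω = 4.03 mW.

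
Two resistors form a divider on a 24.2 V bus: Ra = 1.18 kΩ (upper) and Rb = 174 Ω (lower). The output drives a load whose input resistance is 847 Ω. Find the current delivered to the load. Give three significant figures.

Rb‖R_L = 144.3 Ω; V_out = 24.2 × 144.3/1324 = 2.638 V.
I_L = V_out / R_L = 2.638 / 847 Ω = 3.11 mA.

I_L ≈ 3.11 mA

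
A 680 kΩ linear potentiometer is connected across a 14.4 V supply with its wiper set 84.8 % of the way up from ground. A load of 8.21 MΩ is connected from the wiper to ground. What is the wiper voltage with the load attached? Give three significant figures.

The wiper splits the pot into (1−α)R = 103.4 kΩ above and αR = 576.6 kΩ below.
Lower section ‖ load = 538.8 kΩ.
V_wiper = 14.4 × 538.8/(103.4 + 538.8) = 12.1 V.

V ≈ 12.1 V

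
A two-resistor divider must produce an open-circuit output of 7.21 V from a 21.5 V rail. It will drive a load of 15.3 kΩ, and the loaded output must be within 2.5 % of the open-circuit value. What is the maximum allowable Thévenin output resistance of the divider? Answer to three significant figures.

Loading drop = R_th/(R_th + R_L) ≤ 0.0250, so R_th ≤ R_L · ε/(1−ε) = 15.3 kΩ × 0.0250/0.9750 = 392 Ω.

R_th ≤ 392 Ω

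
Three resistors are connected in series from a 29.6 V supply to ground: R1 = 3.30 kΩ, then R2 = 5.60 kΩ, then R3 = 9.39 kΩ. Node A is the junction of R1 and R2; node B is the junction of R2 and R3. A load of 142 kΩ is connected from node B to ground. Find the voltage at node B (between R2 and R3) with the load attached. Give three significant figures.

At node B, R3 is in parallel with the load: R3‖R_L = 8.808 kΩ.
Below node A the resistance is R2 + (R3‖R_L) = 14.41 kΩ, so V_A = 29.6 × 14.41/17.71 = 24.08 V.
Then V_B = V_A × (R3‖R_L)/(R2 + R3‖R_L) = 24.08 × 8.808/14.41 = 14.7 V.

V ≈ 14.7 V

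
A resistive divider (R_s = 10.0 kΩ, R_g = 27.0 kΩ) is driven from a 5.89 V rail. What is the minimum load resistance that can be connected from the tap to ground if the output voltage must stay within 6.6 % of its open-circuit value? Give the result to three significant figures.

Output resistance R_th = R_s‖R_g = (10.0 × 27.0)/37.00 = 7.297 kΩ.
The fractional drop is R_th/(R_th + R_L); requiring this ≤ 0.0660 gives R_L ≥ R_th(1/0.0660 − 1) = 7.297 × 14.15 = 103 kΩ.

R_L(min) ≈ 103 kΩ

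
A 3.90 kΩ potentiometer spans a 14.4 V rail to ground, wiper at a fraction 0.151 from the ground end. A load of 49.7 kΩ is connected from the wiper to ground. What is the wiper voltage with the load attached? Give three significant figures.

V ≈ 2.15 V

The wiper splits the pot into (1−α)R = 3311 Ω above and αR = 588.9 Ω below.
Lower section ‖ load = 582.0 Ω.
V_wiper = 14.4 × 582.0/(3311 + 582.0) = 2.15 V.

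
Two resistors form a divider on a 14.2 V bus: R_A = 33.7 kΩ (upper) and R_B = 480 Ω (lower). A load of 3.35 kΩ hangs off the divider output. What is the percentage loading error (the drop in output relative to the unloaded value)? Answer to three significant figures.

The divider's output (Thévenin) resistance is R_A‖R_B = 473.3 Ω.
Fractional drop under load = R_th/(R_th + R_L) = 473.3 / (473.3 + 3350) = 0.1238.
So the output falls by 12.4 %.

12.4 %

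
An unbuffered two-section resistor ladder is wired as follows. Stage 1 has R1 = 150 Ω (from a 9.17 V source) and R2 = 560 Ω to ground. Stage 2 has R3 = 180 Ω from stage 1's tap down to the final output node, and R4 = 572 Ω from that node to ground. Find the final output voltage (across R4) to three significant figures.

V_out ≈ 4.75 V

Stage 2 presents R3+R4 = 752.0 Ω as a load on stage 1's tap.
Stage 1's lower leg becomes R2‖(R3+R4) = 321.0 Ω, so V_mid = 9.17 × 321.0/471.0 = 6.249 V.
Stage 2 is itself unloaded: V_out = V_mid × R4/(R3+R4) = 6.249 × 572/752.0 = 4.75 V.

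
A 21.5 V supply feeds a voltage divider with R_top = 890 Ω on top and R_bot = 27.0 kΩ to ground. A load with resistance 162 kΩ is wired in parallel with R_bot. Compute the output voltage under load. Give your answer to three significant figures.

V_out ≈ 20.7 V

The load sits in parallel with R_bot: R_bot‖R_L = (27000 × 162000) / (27000 + 162000) = 23140 Ω.
V_out = 21.5 × 23140 / (890 + 23140) = 21.5 × 23140/24030 = 20.7 V.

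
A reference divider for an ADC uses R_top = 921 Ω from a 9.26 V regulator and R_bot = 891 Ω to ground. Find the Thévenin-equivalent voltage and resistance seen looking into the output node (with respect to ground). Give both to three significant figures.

V_th = 4.55 V, R_th = 453 Ω

V_th is the open-circuit tap voltage: 9.26 × 891/(921 + 891) = 4.55 V.
With the supply zeroed, R_top and R_bot appear in parallel from the tap: R_th = R_top‖R_bot = (921 × 891)/1812 = 453 Ω.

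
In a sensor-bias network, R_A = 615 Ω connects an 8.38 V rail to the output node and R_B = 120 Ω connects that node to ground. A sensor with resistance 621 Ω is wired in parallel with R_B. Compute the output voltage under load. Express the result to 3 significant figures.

V_out ≈ 1.18 V

The load sits in parallel with R_B: R_B‖R_L = (120 × 621) / (120 + 621) = 100.6 Ω.
V_out = 8.38 × 100.6 / (615 + 100.6) = 8.38 × 100.6/715.6 = 1.18 V.
(Unloaded it would have been 1.37 V.)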